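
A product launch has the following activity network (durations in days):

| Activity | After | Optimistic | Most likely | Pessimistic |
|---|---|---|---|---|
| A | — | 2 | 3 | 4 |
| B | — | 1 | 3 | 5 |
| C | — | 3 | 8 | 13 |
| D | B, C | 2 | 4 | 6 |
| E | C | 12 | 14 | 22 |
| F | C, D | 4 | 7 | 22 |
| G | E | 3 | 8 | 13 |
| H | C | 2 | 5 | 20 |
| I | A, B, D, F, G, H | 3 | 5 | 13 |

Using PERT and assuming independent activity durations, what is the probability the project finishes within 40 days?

te_A = (2 + 4·3 + 4)/6 = 18/6 = 3; σ²_A = ((4−2)/6)² = 0.111
te_B = (1 + 4·3 + 5)/6 = 18/6 = 3; σ²_B = ((5−1)/6)² = 0.444
te_C = (3 + 4·8 + 13)/6 = 48/6 = 8; σ²_C = ((13−3)/6)² = 2.778
te_D = (2 + 4·4 + 6)/6 = 24/6 = 4; σ²_D = ((6−2)/6)² = 0.444
te_E = (12 + 4·14 + 22)/6 = 90/6 = 15; σ²_E = ((22−12)/6)² = 2.778
te_F = (4 + 4·7 + 22)/6 = 54/6 = 9; σ²_F = ((22−4)/6)² = 9.000
te_G = (3 + 4·8 + 13)/6 = 48/6 = 8; σ²_G = ((13−3)/6)² = 2.778
te_H = (2 + 4·5 + 20)/6 = 42/6 = 7; σ²_H = ((20−2)/6)² = 9.000
te_I = (3 + 4·5 + 13)/6 = 36/6 = 6; σ²_I = ((13−3)/6)² = 2.778

Forward pass:
ES_A = 0; EF_A = 3
ES_B = 0; EF_B = 3
ES_C = 0; EF_C = 8
ES_D = max(EF_B=3, EF_C=8) = 8; EF_D = 8+4 = 12
ES_E = 8; EF_E = 8+15 = 23
ES_F = max(EF_C=8, EF_D=12) = 12; EF_F = 12+9 = 21
ES_G = 23; EF_G = 23+8 = 31
ES_H = 8; EF_H = 8+7 = 15
ES_I = max(EF_A=3, EF_B=3, EF_D=12, EF_F=21, EF_G=31, EF_H=15) = 31; EF_I = 31+6 = 37
Expected project duration μ = 37 days. Critical path: C → E → G → I.

Variance along critical path = 2.778 + 2.778 + 2.778 + 2.778 = 11.111; σ = √11.111 = 3.333 days.
Z = (40 − 37) / 3.333 = 0.900
P(T ≤ 40) = Φ(0.900) ≈ 0.816

0.816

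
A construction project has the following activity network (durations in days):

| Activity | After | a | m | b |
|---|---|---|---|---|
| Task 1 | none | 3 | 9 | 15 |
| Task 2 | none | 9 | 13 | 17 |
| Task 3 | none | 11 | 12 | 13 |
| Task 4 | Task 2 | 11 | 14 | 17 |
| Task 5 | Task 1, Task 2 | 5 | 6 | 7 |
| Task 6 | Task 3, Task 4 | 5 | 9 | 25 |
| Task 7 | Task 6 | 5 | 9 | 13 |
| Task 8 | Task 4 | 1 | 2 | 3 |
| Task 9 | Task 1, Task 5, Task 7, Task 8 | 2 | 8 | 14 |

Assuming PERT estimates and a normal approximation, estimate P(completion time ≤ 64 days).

0.979

te_Task 1 = (3 + 4·9 + 15)/6 = 54/6 = 9; σ²_Task 1 = ((15−3)/6)² = 4.000
te_Task 2 = (9 + 4·13 + 17)/6 = 78/6 = 13; σ²_Task 2 = ((17−9)/6)² = 1.778
te_Task 3 = (11 + 4·12 + 13)/6 = 72/6 = 12; σ²_Task 3 = ((13−11)/6)² = 0.111
te_Task 4 = (11 + 4·14 + 17)/6 = 84/6 = 14; σ²_Task 4 = ((17−11)/6)² = 1.000
te_Task 5 = (5 + 4·6 + 7)/6 = 36/6 = 6; σ²_Task 5 = ((7−5)/6)² = 0.111
te_Task 6 = (5 + 4·9 + 25)/6 = 66/6 = 11; σ²_Task 6 = ((25−5)/6)² = 11.111
te_Task 7 = (5 + 4·9 + 13)/6 = 54/6 = 9; σ²_Task 7 = ((13−5)/6)² = 1.778
te_Task 8 = (1 + 4·2 + 3)/6 = 12/6 = 2; σ²_Task 8 = ((3−1)/6)² = 0.111
te_Task 9 = (2 + 4·8 + 14)/6 = 48/6 = 8; σ²_Task 9 = ((14−2)/6)² = 4.000

Forward pass:
ES_Task 1 = 0; EF_Task 1 = 9
ES_Task 2 = 0; EF_Task 2 = 13
ES_Task 3 = 0; EF_Task 3 = 12
ES_Task 4 = 13; EF_Task 4 = 13+14 = 27
ES_Task 5 = max(EF_Task 1=9, EF_Task 2=13) = 13; EF_Task 5 = 13+6 = 19
ES_Task 6 = max(EF_Task 3=12, EF_Task 4=27) = 27; EF_Task 6 = 27+11 = 38
ES_Task 7 = 38; EF_Task 7 = 38+9 = 47
ES_Task 8 = 27; EF_Task 8 = 27+2 = 29
ES_Task 9 = max(EF_Task 1=9, EF_Task 5=19, EF_Task 7=47, EF_Task 8=29) = 47; EF_Task 9 = 47+8 = 55
Expected project duration μ = 55 days. Critical path: Task 2 → Task 4 → Task 6 → Task 7 → Task 9.

Variance along critical path = 1.778 + 1.000 + 11.111 + 1.778 + 4.000 = 19.667; σ = √19.667 = 4.435 days.
Z = (64 − 55) / 4.435 = 2.029
P(T ≤ 64) = Φ(2.029) ≈ 0.979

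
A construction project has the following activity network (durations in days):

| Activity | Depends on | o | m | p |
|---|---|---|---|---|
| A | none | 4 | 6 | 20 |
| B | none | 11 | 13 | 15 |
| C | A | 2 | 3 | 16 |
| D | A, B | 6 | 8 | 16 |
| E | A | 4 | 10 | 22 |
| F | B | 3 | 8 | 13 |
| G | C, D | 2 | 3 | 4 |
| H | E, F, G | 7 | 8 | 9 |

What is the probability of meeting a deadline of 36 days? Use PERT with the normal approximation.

te_A = (4 + 4·6 + 20)/6 = 48/6 = 8; σ²_A = ((20−4)/6)² = 7.111
te_B = (11 + 4·13 + 15)/6 = 78/6 = 13; σ²_B = ((15−11)/6)² = 0.444
te_C = (2 + 4·3 + 16)/6 = 30/6 = 5; σ²_C = ((16−2)/6)² = 5.444
te_D = (6 + 4·8 + 16)/6 = 54/6 = 9; σ²_D = ((16−6)/6)² = 2.778
te_E = (4 + 4·10 + 22)/6 = 66/6 = 11; σ²_E = ((22−4)/6)² = 9.000
te_F = (3 + 4·8 + 13)/6 = 48/6 = 8; σ²_F = ((13−3)/6)² = 2.778
te_G = (2 + 4·3 + 4)/6 = 18/6 = 3; σ²_G = ((4−2)/6)² = 0.111
te_H = (7 + 4·8 + 9)/6 = 48/6 = 8; σ²_H = ((9−7)/6)² = 0.111

Forward pass:
ES_A = 0; EF_A = 8
ES_B = 0; EF_B = 13
ES_C = 8; EF_C = 8+5 = 13
ES_D = max(EF_A=8, EF_B=13) = 13; EF_D = 13+9 = 22
ES_E = 8; EF_E = 8+11 = 19
ES_F = 13; EF_F = 13+8 = 21
ES_G = max(EF_C=13, EF_D=22) = 22; EF_G = 22+3 = 25
ES_H = max(EF_E=19, EF_F=21, EF_G=25) = 25; EF_H = 25+8 = 33
Expected project duration μ = 33 days. Critical path: B → D → G → H.

Variance along critical path = 0.444 + 2.778 + 0.111 + 0.111 = 3.444; σ = √3.444 = 1.856 days.
Z = (36 − 33) / 1.856 = 1.616
P(T ≤ 36) = Φ(1.616) ≈ 0.947

0.947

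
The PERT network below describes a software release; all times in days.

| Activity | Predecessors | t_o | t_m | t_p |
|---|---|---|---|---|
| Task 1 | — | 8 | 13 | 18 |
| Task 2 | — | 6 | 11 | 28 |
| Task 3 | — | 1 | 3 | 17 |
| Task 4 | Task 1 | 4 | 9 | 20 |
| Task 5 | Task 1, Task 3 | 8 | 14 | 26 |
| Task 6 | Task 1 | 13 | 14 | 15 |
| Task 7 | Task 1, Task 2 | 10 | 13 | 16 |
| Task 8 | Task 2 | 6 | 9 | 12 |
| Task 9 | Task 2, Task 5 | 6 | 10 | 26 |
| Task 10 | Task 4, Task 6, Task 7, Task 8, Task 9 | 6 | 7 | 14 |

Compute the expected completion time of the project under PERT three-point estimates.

te_Task 1 = (8 + 4·13 + 18)/6 = 78/6 = 13
te_Task 2 = (6 + 4·11 + 28)/6 = 78/6 = 13
te_Task 3 = (1 + 4·3 + 17)/6 = 30/6 = 5
te_Task 4 = (4 + 4·9 + 20)/6 = 60/6 = 10
te_Task 5 = (8 + 4·14 + 26)/6 = 90/6 = 15
te_Task 6 = (13 + 4·14 + 15)/6 = 84/6 = 14
te_Task 7 = (10 + 4·13 + 16)/6 = 78/6 = 13
te_Task 8 = (6 + 4·9 + 12)/6 = 54/6 = 9
te_Task 9 = (6 + 4·10 + 26)/6 = 72/6 = 12
te_Task 10 = (6 + 4·7 + 14)/6 = 48/6 = 8

Forward pass:
ES_Task 1 = 0; EF_Task 1 = 13
ES_Task 2 = 0; EF_Task 2 = 13
ES_Task 3 = 0; EF_Task 3 = 5
ES_Task 4 = 13; EF_Task 4 = 13+10 = 23
ES_Task 5 = max(EF_Task 1=13, EF_Task 3=5) = 13; EF_Task 5 = 13+15 = 28
ES_Task 6 = 13; EF_Task 6 = 13+14 = 27
ES_Task 7 = max(EF_Task 1=13, EF_Task 2=13) = 13; EF_Task 7 = 13+13 = 26
ES_Task 8 = 13; EF_Task 8 = 13+9 = 22
ES_Task 9 = max(EF_Task 2=13, EF_Task 5=28) = 28; EF_Task 9 = 28+12 = 40
ES_Task 10 = max(EF_Task 4=23, EF_Task 6=27, EF_Task 7=26, EF_Task 8=22, EF_Task 9=40) = 40; EF_Task 10 = 40+8 = 48
Expected project duration μ = 48 days. Critical path: Task 1 → Task 5 → Task 9 → Task 10.

48 days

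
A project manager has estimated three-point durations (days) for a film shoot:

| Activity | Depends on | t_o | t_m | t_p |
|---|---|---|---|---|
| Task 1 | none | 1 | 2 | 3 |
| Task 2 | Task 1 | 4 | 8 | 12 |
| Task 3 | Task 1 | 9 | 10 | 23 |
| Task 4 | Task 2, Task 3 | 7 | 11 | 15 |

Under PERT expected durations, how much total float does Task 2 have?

te_Task 1 = (1 + 4·2 + 3)/6 = 12/6 = 2
te_Task 2 = (4 + 4·8 + 12)/6 = 48/6 = 8
te_Task 3 = (9 + 4·10 + 23)/6 = 72/6 = 12
te_Task 4 = (7 + 4·11 + 15)/6 = 66/6 = 11

Forward pass:
ES_Task 1 = 0; EF_Task 1 = 2
ES_Task 2 = 2; EF_Task 2 = 2+8 = 10
ES_Task 3 = 2; EF_Task 3 = 2+12 = 14
ES_Task 4 = max(EF_Task 2=10, EF_Task 3=14) = 14; EF_Task 4 = 14+11 = 25
Expected project duration μ = 25 days. Critical path: Task 1 → Task 3 → Task 4.

Backward pass:
LF_Task 4 = 25; LS_Task 4 = 25−11 = 14
LF_Task 3 = LS_Task 4 = 14; LS_Task 3 = 14−12 = 2
LF_Task 2 = LS_Task 4 = 14; LS_Task 2 = 14−8 = 6
LF_Task 1 = min(LS_Task 2=6, LS_Task 3=2) = 2; LS_Task 1 = 2−2 = 0
Slack_Task 2 = LS_Task 2 − ES_Task 2 = 6 − 2 = 4

4 days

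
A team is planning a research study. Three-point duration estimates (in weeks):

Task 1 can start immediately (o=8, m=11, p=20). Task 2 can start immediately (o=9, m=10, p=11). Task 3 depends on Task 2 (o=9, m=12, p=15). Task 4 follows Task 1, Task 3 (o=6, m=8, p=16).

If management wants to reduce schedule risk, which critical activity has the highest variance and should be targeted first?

te_Task 1 = (8 + 4·11 + 20)/6 = 72/6 = 12; σ²_Task 1 = ((20−8)/6)² = 4.000
te_Task 2 = (9 + 4·10 + 11)/6 = 60/6 = 10; σ²_Task 2 = ((11−9)/6)² = 0.111
te_Task 3 = (9 + 4·12 + 15)/6 = 72/6 = 12; σ²_Task 3 = ((15−9)/6)² = 1.000
te_Task 4 = (6 + 4·8 + 16)/6 = 54/6 = 9; σ²_Task 4 = ((16−6)/6)² = 2.778

Forward pass:
ES_Task 1 = 0; EF_Task 1 = 12
ES_Task 2 = 0; EF_Task 2 = 10
ES_Task 3 = 10; EF_Task 3 = 10+12 = 22
ES_Task 4 = max(EF_Task 1=12, EF_Task 3=22) = 22; EF_Task 4 = 22+9 = 31
Expected project duration μ = 31 weeks. Critical path: Task 2 → Task 3 → Task 4.

Variances on critical path: σ²_Task 2=0.111, σ²_Task 3=1.000, σ²_Task 4=2.778.
Largest is σ²_Task 4 = 2.778.

Task 4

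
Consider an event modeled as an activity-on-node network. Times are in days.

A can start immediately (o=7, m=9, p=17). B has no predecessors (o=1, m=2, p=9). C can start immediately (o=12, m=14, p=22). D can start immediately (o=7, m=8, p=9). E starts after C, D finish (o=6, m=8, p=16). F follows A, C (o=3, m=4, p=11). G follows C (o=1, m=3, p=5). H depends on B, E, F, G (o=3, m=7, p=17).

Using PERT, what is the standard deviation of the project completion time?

te_A = (7 + 4·9 + 17)/6 = 60/6 = 10; σ²_A = ((17−7)/6)² = 2.778
te_B = (1 + 4·2 + 9)/6 = 18/6 = 3; σ²_B = ((9−1)/6)² = 1.778
te_C = (12 + 4·14 + 22)/6 = 90/6 = 15; σ²_C = ((22−12)/6)² = 2.778
te_D = (7 + 4·8 + 9)/6 = 48/6 = 8; σ²_D = ((9−7)/6)² = 0.111
te_E = (6 + 4·8 + 16)/6 = 54/6 = 9; σ²_E = ((16−6)/6)² = 2.778
te_F = (3 + 4·4 + 11)/6 = 30/6 = 5; σ²_F = ((11−3)/6)² = 1.778
te_G = (1 + 4·3 + 5)/6 = 18/6 = 3; σ²_G = ((5−1)/6)² = 0.444
te_H = (3 + 4·7 + 17)/6 = 48/6 = 8; σ²_H = ((17−3)/6)² = 5.444

Forward pass:
ES_A = 0; EF_A = 10
ES_B = 0; EF_B = 3
ES_C = 0; EF_C = 15
ES_D = 0; EF_D = 8
ES_E = max(EF_C=15, EF_D=8) = 15; EF_E = 15+9 = 24
ES_F = max(EF_A=10, EF_C=15) = 15; EF_F = 15+5 = 20
ES_G = 15; EF_G = 15+3 = 18
ES_H = max(EF_B=3, EF_E=24, EF_F=20, EF_G=18) = 24; EF_H = 24+8 = 32
Expected project duration μ = 32 days. Critical path: C → E → H.

Variance along critical path = 2.778 + 2.778 + 5.444 = 11.000
σ = √11.000 = 3.317 days

3.32 days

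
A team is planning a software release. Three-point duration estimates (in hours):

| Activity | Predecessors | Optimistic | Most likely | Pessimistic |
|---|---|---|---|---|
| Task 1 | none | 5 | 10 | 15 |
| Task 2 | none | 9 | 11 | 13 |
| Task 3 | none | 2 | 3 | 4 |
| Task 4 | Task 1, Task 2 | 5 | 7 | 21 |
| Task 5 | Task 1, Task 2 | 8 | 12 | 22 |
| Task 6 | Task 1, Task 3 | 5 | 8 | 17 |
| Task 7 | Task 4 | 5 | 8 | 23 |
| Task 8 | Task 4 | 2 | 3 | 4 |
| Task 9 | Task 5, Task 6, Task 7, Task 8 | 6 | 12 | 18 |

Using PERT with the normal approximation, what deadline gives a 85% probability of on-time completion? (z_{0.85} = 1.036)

46.7 hours

te_Task 1 = (5 + 4·10 + 15)/6 = 60/6 = 10; σ²_Task 1 = ((15−5)/6)² = 2.778
te_Task 2 = (9 + 4·11 + 13)/6 = 66/6 = 11; σ²_Task 2 = ((13−9)/6)² = 0.444
te_Task 3 = (2 + 4·3 + 4)/6 = 18/6 = 3; σ²_Task 3 = ((4−2)/6)² = 0.111
te_Task 4 = (5 + 4·7 + 21)/6 = 54/6 = 9; σ²_Task 4 = ((21−5)/6)² = 7.111
te_Task 5 = (8 + 4·12 + 22)/6 = 78/6 = 13; σ²_Task 5 = ((22−8)/6)² = 5.444
te_Task 6 = (5 + 4·8 + 17)/6 = 54/6 = 9; σ²_Task 6 = ((17−5)/6)² = 4.000
te_Task 7 = (5 + 4·8 + 23)/6 = 60/6 = 10; σ²_Task 7 = ((23−5)/6)² = 9.000
te_Task 8 = (2 + 4·3 + 4)/6 = 18/6 = 3; σ²_Task 8 = ((4−2)/6)² = 0.111
te_Task 9 = (6 + 4·12 + 18)/6 = 72/6 = 12; σ²_Task 9 = ((18−6)/6)² = 4.000

Forward pass:
ES_Task 1 = 0; EF_Task 1 = 10
ES_Task 2 = 0; EF_Task 2 = 11
ES_Task 3 = 0; EF_Task 3 = 3
ES_Task 4 = max(EF_Task 1=10, EF_Task 2=11) = 11; EF_Task 4 = 11+9 = 20
ES_Task 5 = max(EF_Task 1=10, EF_Task 2=11) = 11; EF_Task 5 = 11+13 = 24
ES_Task 6 = max(EF_Task 1=10, EF_Task 3=3) = 10; EF_Task 6 = 10+9 = 19
ES_Task 7 = 20; EF_Task 7 = 20+10 = 30
ES_Task 8 = 20; EF_Task 8 = 20+3 = 23
ES_Task 9 = max(EF_Task 5=24, EF_Task 6=19, EF_Task 7=30, EF_Task 8=23) = 30; EF_Task 9 = 30+12 = 42
Expected project duration μ = 42 hours. Critical path: Task 2 → Task 4 → Task 7 → Task 9.

Variance along critical path = 0.444 + 7.111 + 9.000 + 4.000 = 20.556; σ = 4.534 hours.
D = μ + z·σ = 42 + 1.036·4.534 = 46.7 hours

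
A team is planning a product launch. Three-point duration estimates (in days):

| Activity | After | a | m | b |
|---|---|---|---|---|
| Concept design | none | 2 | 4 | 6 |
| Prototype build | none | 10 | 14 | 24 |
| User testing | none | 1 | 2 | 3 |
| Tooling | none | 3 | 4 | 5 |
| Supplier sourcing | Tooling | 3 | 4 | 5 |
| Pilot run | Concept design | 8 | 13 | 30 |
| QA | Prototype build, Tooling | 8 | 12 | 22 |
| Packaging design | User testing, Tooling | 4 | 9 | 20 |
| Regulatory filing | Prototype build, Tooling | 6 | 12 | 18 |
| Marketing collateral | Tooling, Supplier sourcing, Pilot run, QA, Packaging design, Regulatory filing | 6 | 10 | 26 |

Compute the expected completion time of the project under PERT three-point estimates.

40 days

te_Concept design = (2 + 4·4 + 6)/6 = 24/6 = 4
te_Prototype build = (10 + 4·14 + 24)/6 = 90/6 = 15
te_User testing = (1 + 4·2 + 3)/6 = 12/6 = 2
te_Tooling = (3 + 4·4 + 5)/6 = 24/6 = 4
te_Supplier sourcing = (3 + 4·4 + 5)/6 = 24/6 = 4
te_Pilot run = (8 + 4·13 + 30)/6 = 90/6 = 15
te_QA = (8 + 4·12 + 22)/6 = 78/6 = 13
te_Packaging design = (4 + 4·9 + 20)/6 = 60/6 = 10
te_Regulatory filing = (6 + 4·12 + 18)/6 = 72/6 = 12
te_Marketing collateral = (6 + 4·10 + 26)/6 = 72/6 = 12

Forward pass:
ES_Concept design = 0; EF_Concept design = 4
ES_Prototype build = 0; EF_Prototype build = 15
ES_User testing = 0; EF_User testing = 2
ES_Tooling = 0; EF_Tooling = 4
ES_Supplier sourcing = 4; EF_Supplier sourcing = 4+4 = 8
ES_Pilot run = 4; EF_Pilot run = 4+15 = 19
ES_QA = max(EF_Prototype build=15, EF_Tooling=4) = 15; EF_QA = 15+13 = 28
ES_Packaging design = max(EF_User testing=2, EF_Tooling=4) = 4; EF_Packaging design = 4+10 = 14
ES_Regulatory filing = max(EF_Prototype build=15, EF_Tooling=4) = 15; EF_Regulatory filing = 15+12 = 27
ES_Marketing collateral = max(EF_Tooling=4, EF_Supplier sourcing=8, EF_Pilot run=19, EF_QA=28, EF_Packaging design=14, EF_Regulatory filing=27) = 28; EF_Marketing collateral = 28+12 = 40
Expected project duration μ = 40 days. Critical path: Prototype build → QA → Marketing collateral.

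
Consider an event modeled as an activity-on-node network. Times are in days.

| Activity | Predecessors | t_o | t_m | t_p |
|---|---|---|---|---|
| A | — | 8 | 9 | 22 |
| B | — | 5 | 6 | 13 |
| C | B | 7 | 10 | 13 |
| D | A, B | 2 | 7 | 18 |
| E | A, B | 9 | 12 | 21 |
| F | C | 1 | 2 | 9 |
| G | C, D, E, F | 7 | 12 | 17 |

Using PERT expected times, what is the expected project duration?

36 days

te_A = (8 + 4·9 + 22)/6 = 66/6 = 11
te_B = (5 + 4·6 + 13)/6 = 42/6 = 7
te_C = (7 + 4·10 + 13)/6 = 60/6 = 10
te_D = (2 + 4·7 + 18)/6 = 48/6 = 8
te_E = (9 + 4·12 + 21)/6 = 78/6 = 13
te_F = (1 + 4·2 + 9)/6 = 18/6 = 3
te_G = (7 + 4·12 + 17)/6 = 72/6 = 12

Forward pass:
ES_A = 0; EF_A = 11
ES_B = 0; EF_B = 7
ES_C = 7; EF_C = 7+10 = 17
ES_D = max(EF_A=11, EF_B=7) = 11; EF_D = 11+8 = 19
ES_E = max(EF_A=11, EF_B=7) = 11; EF_E = 11+13 = 24
ES_F = 17; EF_F = 17+3 = 20
ES_G = max(EF_C=17, EF_D=19, EF_E=24, EF_F=20) = 24; EF_G = 24+12 = 36
Expected project duration μ = 36 days. Critical path: A → E → G.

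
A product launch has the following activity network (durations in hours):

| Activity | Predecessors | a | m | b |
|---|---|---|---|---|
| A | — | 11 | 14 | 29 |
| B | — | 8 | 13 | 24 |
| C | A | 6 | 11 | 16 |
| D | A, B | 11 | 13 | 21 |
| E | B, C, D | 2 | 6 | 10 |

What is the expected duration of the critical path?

36 hours

te_A = (11 + 4·14 + 29)/6 = 96/6 = 16
te_B = (8 + 4·13 + 24)/6 = 84/6 = 14
te_C = (6 + 4·11 + 16)/6 = 66/6 = 11
te_D = (11 + 4·13 + 21)/6 = 84/6 = 14
te_E = (2 + 4·6 + 10)/6 = 36/6 = 6

Forward pass:
ES_A = 0; EF_A = 16
ES_B = 0; EF_B = 14
ES_C = 16; EF_C = 16+11 = 27
ES_D = max(EF_A=16, EF_B=14) = 16; EF_D = 16+14 = 30
ES_E = max(EF_B=14, EF_C=27, EF_D=30) = 30; EF_E = 30+6 = 36
Expected project duration μ = 36 hours. Critical path: A → D → E.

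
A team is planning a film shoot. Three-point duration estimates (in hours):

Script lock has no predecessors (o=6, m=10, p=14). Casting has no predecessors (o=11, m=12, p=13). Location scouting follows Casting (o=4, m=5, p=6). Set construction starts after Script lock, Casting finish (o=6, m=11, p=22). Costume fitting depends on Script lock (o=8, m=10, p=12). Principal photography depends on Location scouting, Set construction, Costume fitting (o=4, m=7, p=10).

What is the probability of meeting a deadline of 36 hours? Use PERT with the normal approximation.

0.959

te_Script lock = (6 + 4·10 + 14)/6 = 60/6 = 10; σ²_Script lock = ((14−6)/6)² = 1.778
te_Casting = (11 + 4·12 + 13)/6 = 72/6 = 12; σ²_Casting = ((13−11)/6)² = 0.111
te_Location scouting = (4 + 4·5 + 6)/6 = 30/6 = 5; σ²_Location scouting = ((6−4)/6)² = 0.111
te_Set construction = (6 + 4·11 + 22)/6 = 72/6 = 12; σ²_Set construction = ((22−6)/6)² = 7.111
te_Costume fitting = (8 + 4·10 + 12)/6 = 60/6 = 10; σ²_Costume fitting = ((12−8)/6)² = 0.444
te_Principal photography = (4 + 4·7 + 10)/6 = 42/6 = 7; σ²_Principal photography = ((10−4)/6)² = 1.000

Forward pass:
ES_Script lock = 0; EF_Script lock = 10
ES_Casting = 0; EF_Casting = 12
ES_Location scouting = 12; EF_Location scouting = 12+5 = 17
ES_Set construction = max(EF_Script lock=10, EF_Casting=12) = 12; EF_Set construction = 12+12 = 24
ES_Costume fitting = 10; EF_Costume fitting = 10+10 = 20
ES_Principal photography = max(EF_Location scouting=17, EF_Set construction=24, EF_Costume fitting=20) = 24; EF_Principal photography = 24+7 = 31
Expected project duration μ = 31 hours. Critical path: Casting → Set construction → Principal photography.

Variance along critical path = 0.111 + 7.111 + 1.000 = 8.222; σ = √8.222 = 2.867 hours.
Z = (36 − 31) / 2.867 = 1.744
P(T ≤ 36) = Φ(1.744) ≈ 0.959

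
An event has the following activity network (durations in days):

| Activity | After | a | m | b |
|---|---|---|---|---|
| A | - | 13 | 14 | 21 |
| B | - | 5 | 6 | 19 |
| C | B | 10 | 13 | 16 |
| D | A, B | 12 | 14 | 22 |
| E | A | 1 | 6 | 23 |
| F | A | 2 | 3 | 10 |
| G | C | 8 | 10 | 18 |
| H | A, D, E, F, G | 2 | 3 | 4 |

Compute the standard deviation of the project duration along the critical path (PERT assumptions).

te_A = (13 + 4·14 + 21)/6 = 90/6 = 15; σ²_A = ((21−13)/6)² = 1.778
te_B = (5 + 4·6 + 19)/6 = 48/6 = 8; σ²_B = ((19−5)/6)² = 5.444
te_C = (10 + 4·13 + 16)/6 = 78/6 = 13; σ²_C = ((16−10)/6)² = 1.000
te_D = (12 + 4·14 + 22)/6 = 90/6 = 15; σ²_D = ((22−12)/6)² = 2.778
te_E = (1 + 4·6 + 23)/6 = 48/6 = 8; σ²_E = ((23−1)/6)² = 13.444
te_F = (2 + 4·3 + 10)/6 = 24/6 = 4; σ²_F = ((10−2)/6)² = 1.778
te_G = (8 + 4·10 + 18)/6 = 66/6 = 11; σ²_G = ((18−8)/6)² = 2.778
te_H = (2 + 4·3 + 4)/6 = 18/6 = 3; σ²_H = ((4−2)/6)² = 0.111

Forward pass:
ES_A = 0; EF_A = 15
ES_B = 0; EF_B = 8
ES_C = 8; EF_C = 8+13 = 21
ES_D = max(EF_A=15, EF_B=8) = 15; EF_D = 15+15 = 30
ES_E = 15; EF_E = 15+8 = 23
ES_F = 15; EF_F = 15+4 = 19
ES_G = 21; EF_G = 21+11 = 32
ES_H = max(EF_A=15, EF_D=30, EF_E=23, EF_F=19, EF_G=32) = 32; EF_H = 32+3 = 35
Expected project duration μ = 35 days. Critical path: B → C → G → H.

Variance along critical path = 5.444 + 1.000 + 2.778 + 0.111 = 9.333
σ = √9.333 = 3.055 days

3.06 days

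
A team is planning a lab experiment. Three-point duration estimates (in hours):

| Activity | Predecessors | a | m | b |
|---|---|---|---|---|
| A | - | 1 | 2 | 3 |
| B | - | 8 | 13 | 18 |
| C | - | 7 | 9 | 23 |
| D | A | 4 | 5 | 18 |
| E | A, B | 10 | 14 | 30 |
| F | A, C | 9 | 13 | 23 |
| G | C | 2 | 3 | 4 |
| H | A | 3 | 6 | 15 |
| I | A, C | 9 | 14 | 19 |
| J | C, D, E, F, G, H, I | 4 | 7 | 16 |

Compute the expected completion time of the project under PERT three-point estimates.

te_A = (1 + 4·2 + 3)/6 = 12/6 = 2
te_B = (8 + 4·13 + 18)/6 = 78/6 = 13
te_C = (7 + 4·9 + 23)/6 = 66/6 = 11
te_D = (4 + 4·5 + 18)/6 = 42/6 = 7
te_E = (10 + 4·14 + 30)/6 = 96/6 = 16
te_F = (9 + 4·13 + 23)/6 = 84/6 = 14
te_G = (2 + 4·3 + 4)/6 = 18/6 = 3
te_H = (3 + 4·6 + 15)/6 = 42/6 = 7
te_I = (9 + 4·14 + 19)/6 = 84/6 = 14
te_J = (4 + 4·7 + 16)/6 = 48/6 = 8

Forward pass:
ES_A = 0; EF_A = 2
ES_B = 0; EF_B = 13
ES_C = 0; EF_C = 11
ES_D = 2; EF_D = 2+7 = 9
ES_E = max(EF_A=2, EF_B=13) = 13; EF_E = 13+16 = 29
ES_F = max(EF_A=2, EF_C=11) = 11; EF_F = 11+14 = 25
ES_G = 11; EF_G = 11+3 = 14
ES_H = 2; EF_H = 2+7 = 9
ES_I = max(EF_A=2, EF_C=11) = 11; EF_I = 11+14 = 25
ES_J = max(EF_C=11, EF_D=9, EF_E=29, EF_F=25, EF_G=14, EF_H=9, EF_I=25) = 29; EF_J = 29+8 = 37
Expected project duration μ = 37 hours. Critical path: B → E → J.

37 hours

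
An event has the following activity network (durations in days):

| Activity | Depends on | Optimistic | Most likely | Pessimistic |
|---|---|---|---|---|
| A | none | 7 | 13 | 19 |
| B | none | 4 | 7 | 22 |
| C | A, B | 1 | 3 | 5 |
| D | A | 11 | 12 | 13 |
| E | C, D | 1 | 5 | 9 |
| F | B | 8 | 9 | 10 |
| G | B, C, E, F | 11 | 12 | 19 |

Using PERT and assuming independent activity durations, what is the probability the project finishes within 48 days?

0.965

te_A = (7 + 4·13 + 19)/6 = 78/6 = 13; σ²_A = ((19−7)/6)² = 4.000
te_B = (4 + 4·7 + 22)/6 = 54/6 = 9; σ²_B = ((22−4)/6)² = 9.000
te_C = (1 + 4·3 + 5)/6 = 18/6 = 3; σ²_C = ((5−1)/6)² = 0.444
te_D = (11 + 4·12 + 13)/6 = 72/6 = 12; σ²_D = ((13−11)/6)² = 0.111
te_E = (1 + 4·5 + 9)/6 = 30/6 = 5; σ²_E = ((9−1)/6)² = 1.778
te_F = (8 + 4·9 + 10)/6 = 54/6 = 9; σ²_F = ((10−8)/6)² = 0.111
te_G = (11 + 4·12 + 19)/6 = 78/6 = 13; σ²_G = ((19−11)/6)² = 1.778

Forward pass:
ES_A = 0; EF_A = 13
ES_B = 0; EF_B = 9
ES_C = max(EF_A=13, EF_B=9) = 13; EF_C = 13+3 = 16
ES_D = 13; EF_D = 13+12 = 25
ES_E = max(EF_C=16, EF_D=25) = 25; EF_E = 25+5 = 30
ES_F = 9; EF_F = 9+9 = 18
ES_G = max(EF_B=9, EF_C=16, EF_E=30, EF_F=18) = 30; EF_G = 30+13 = 43
Expected project duration μ = 43 days. Critical path: A → D → E → G.

Variance along critical path = 4.000 + 0.111 + 1.778 + 1.778 = 7.667; σ = √7.667 = 2.769 days.
Z = (48 − 43) / 2.769 = 1.806
P(T ≤ 48) = Φ(1.806) ≈ 0.965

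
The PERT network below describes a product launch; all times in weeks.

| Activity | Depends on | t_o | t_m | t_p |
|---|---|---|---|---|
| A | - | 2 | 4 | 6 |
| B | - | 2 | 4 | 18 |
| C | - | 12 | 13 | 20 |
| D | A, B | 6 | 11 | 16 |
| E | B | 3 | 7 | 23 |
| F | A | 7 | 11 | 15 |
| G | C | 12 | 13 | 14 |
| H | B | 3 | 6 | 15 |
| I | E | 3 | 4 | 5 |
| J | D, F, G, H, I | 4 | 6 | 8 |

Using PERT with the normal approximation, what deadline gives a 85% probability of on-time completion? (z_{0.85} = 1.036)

34.6 weeks

te_A = (2 + 4·4 + 6)/6 = 24/6 = 4; σ²_A = ((6−2)/6)² = 0.444
te_B = (2 + 4·4 + 18)/6 = 36/6 = 6; σ²_B = ((18−2)/6)² = 7.111
te_C = (12 + 4·13 + 20)/6 = 84/6 = 14; σ²_C = ((20−12)/6)² = 1.778
te_D = (6 + 4·11 + 16)/6 = 66/6 = 11; σ²_D = ((16−6)/6)² = 2.778
te_E = (3 + 4·7 + 23)/6 = 54/6 = 9; σ²_E = ((23−3)/6)² = 11.111
te_F = (7 + 4·11 + 15)/6 = 66/6 = 11; σ²_F = ((15−7)/6)² = 1.778
te_G = (12 + 4·13 + 14)/6 = 78/6 = 13; σ²_G = ((14−12)/6)² = 0.111
te_H = (3 + 4·6 + 15)/6 = 42/6 = 7; σ²_H = ((15−3)/6)² = 4.000
te_I = (3 + 4·4 + 5)/6 = 24/6 = 4; σ²_I = ((5−3)/6)² = 0.111
te_J = (4 + 4·6 + 8)/6 = 36/6 = 6; σ²_J = ((8−4)/6)² = 0.444

Forward pass:
ES_A = 0; EF_A = 4
ES_B = 0; EF_B = 6
ES_C = 0; EF_C = 14
ES_D = max(EF_A=4, EF_B=6) = 6; EF_D = 6+11 = 17
ES_E = 6; EF_E = 6+9 = 15
ES_F = 4; EF_F = 4+11 = 15
ES_G = 14; EF_G = 14+13 = 27
ES_H = 6; EF_H = 6+7 = 13
ES_I = 15; EF_I = 15+4 = 19
ES_J = max(EF_D=17, EF_F=15, EF_G=27, EF_H=13, EF_I=19) = 27; EF_J = 27+6 = 33
Expected project duration μ = 33 weeks. Critical path: C → G → J.

Variance along critical path = 1.778 + 0.111 + 0.444 = 2.333; σ = 1.528 weeks.
D = μ + z·σ = 33 + 1.036·1.528 = 34.6 weeks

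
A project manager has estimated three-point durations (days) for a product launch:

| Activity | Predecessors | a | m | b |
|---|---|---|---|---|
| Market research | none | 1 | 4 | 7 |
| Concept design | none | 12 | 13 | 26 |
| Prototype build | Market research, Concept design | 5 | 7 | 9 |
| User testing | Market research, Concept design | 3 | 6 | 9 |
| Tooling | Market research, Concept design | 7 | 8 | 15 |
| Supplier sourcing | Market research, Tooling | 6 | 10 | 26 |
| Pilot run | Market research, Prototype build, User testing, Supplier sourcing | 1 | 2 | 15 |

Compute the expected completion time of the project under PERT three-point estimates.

te_Market research = (1 + 4·4 + 7)/6 = 24/6 = 4
te_Concept design = (12 + 4·13 + 26)/6 = 90/6 = 15
te_Prototype build = (5 + 4·7 + 9)/6 = 42/6 = 7
te_User testing = (3 + 4·6 + 9)/6 = 36/6 = 6
te_Tooling = (7 + 4·8 + 15)/6 = 54/6 = 9
te_Supplier sourcing = (6 + 4·10 + 26)/6 = 72/6 = 12
te_Pilot run = (1 + 4·2 + 15)/6 = 24/6 = 4

Forward pass:
ES_Market research = 0; EF_Market research = 4
ES_Concept design = 0; EF_Concept design = 15
ES_Prototype build = max(EF_Market research=4, EF_Concept design=15) = 15; EF_Prototype build = 15+7 = 22
ES_User testing = max(EF_Market research=4, EF_Concept design=15) = 15; EF_User testing = 15+6 = 21
ES_Tooling = max(EF_Market research=4, EF_Concept design=15) = 15; EF_Tooling = 15+9 = 24
ES_Supplier sourcing = max(EF_Market research=4, EF_Tooling=24) = 24; EF_Supplier sourcing = 24+12 = 36
ES_Pilot run = max(EF_Market research=4, EF_Prototype build=22, EF_User testing=21, EF_Supplier sourcing=36) = 36; EF_Pilot run = 36+4 = 40
Expected project duration μ = 40 days. Critical path: Concept design → Tooling → Supplier sourcing → Pilot run.

40 days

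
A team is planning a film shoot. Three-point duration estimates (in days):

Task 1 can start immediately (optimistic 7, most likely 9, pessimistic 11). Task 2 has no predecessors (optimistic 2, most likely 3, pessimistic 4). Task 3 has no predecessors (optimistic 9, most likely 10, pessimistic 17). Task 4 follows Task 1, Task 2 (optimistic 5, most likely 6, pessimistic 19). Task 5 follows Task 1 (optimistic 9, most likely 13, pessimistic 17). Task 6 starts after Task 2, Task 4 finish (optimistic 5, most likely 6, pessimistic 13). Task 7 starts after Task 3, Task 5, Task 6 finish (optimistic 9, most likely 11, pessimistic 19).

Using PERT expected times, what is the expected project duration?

36 days

te_Task 1 = (7 + 4·9 + 11)/6 = 54/6 = 9
te_Task 2 = (2 + 4·3 + 4)/6 = 18/6 = 3
te_Task 3 = (9 + 4·10 + 17)/6 = 66/6 = 11
te_Task 4 = (5 + 4·6 + 19)/6 = 48/6 = 8
te_Task 5 = (9 + 4·13 + 17)/6 = 78/6 = 13
te_Task 6 = (5 + 4·6 + 13)/6 = 42/6 = 7
te_Task 7 = (9 + 4·11 + 19)/6 = 72/6 = 12

Forward pass:
ES_Task 1 = 0; EF_Task 1 = 9
ES_Task 2 = 0; EF_Task 2 = 3
ES_Task 3 = 0; EF_Task 3 = 11
ES_Task 4 = max(EF_Task 1=9, EF_Task 2=3) = 9; EF_Task 4 = 9+8 = 17
ES_Task 5 = 9; EF_Task 5 = 9+13 = 22
ES_Task 6 = max(EF_Task 2=3, EF_Task 4=17) = 17; EF_Task 6 = 17+7 = 24
ES_Task 7 = max(EF_Task 3=11, EF_Task 5=22, EF_Task 6=24) = 24; EF_Task 7 = 24+12 = 36
Expected project duration μ = 36 days. Critical path: Task 1 → Task 4 → Task 6 → Task 7.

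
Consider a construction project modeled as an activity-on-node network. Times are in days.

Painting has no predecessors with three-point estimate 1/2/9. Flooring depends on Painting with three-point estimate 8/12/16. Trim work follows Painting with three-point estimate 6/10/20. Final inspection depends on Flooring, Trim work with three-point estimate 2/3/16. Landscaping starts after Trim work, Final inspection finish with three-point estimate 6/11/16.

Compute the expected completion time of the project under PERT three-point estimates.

31 days

te_Painting = (1 + 4·2 + 9)/6 = 18/6 = 3
te_Flooring = (8 + 4·12 + 16)/6 = 72/6 = 12
te_Trim work = (6 + 4·10 + 20)/6 = 66/6 = 11
te_Final inspection = (2 + 4·3 + 16)/6 = 30/6 = 5
te_Landscaping = (6 + 4·11 + 16)/6 = 66/6 = 11

Forward pass:
ES_Painting = 0; EF_Painting = 3
ES_Flooring = 3; EF_Flooring = 3+12 = 15
ES_Trim work = 3; EF_Trim work = 3+11 = 14
ES_Final inspection = max(EF_Flooring=15, EF_Trim work=14) = 15; EF_Final inspection = 15+5 = 20
ES_Landscaping = max(EF_Trim work=14, EF_Final inspection=20) = 20; EF_Landscaping = 20+11 = 31
Expected project duration μ = 31 days. Critical path: Painting → Flooring → Final inspection → Landscaping.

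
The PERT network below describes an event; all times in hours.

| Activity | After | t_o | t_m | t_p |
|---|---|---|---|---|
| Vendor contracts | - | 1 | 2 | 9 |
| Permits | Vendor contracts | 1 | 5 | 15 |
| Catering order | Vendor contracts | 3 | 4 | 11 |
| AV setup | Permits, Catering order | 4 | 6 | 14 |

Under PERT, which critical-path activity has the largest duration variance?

te_Vendor contracts = (1 + 4·2 + 9)/6 = 18/6 = 3; σ²_Vendor contracts = ((9−1)/6)² = 1.778
te_Permits = (1 + 4·5 + 15)/6 = 36/6 = 6; σ²_Permits = ((15−1)/6)² = 5.444
te_Catering order = (3 + 4·4 + 11)/6 = 30/6 = 5; σ²_Catering order = ((11−3)/6)² = 1.778
te_AV setup = (4 + 4·6 + 14)/6 = 42/6 = 7; σ²_AV setup = ((14−4)/6)² = 2.778

Forward pass:
ES_Vendor contracts = 0; EF_Vendor contracts = 3
ES_Permits = 3; EF_Permits = 3+6 = 9
ES_Catering order = 3; EF_Catering order = 3+5 = 8
ES_AV setup = max(EF_Permits=9, EF_Catering order=8) = 9; EF_AV setup = 9+7 = 16
Expected project duration μ = 16 hours. Critical path: Vendor contracts → Permits → AV setup.

Variances on critical path: σ²_Vendor contracts=1.778, σ²_Permits=5.444, σ²_AV setup=2.778.
Largest is σ²_Permits = 5.444.

Permits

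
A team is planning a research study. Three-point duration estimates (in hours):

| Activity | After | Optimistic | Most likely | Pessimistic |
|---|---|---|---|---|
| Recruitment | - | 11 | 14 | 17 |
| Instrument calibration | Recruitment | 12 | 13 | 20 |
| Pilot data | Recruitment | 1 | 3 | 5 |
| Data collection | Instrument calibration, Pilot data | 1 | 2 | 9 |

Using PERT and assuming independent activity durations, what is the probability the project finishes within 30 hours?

te_Recruitment = (11 + 4·14 + 17)/6 = 84/6 = 14; σ²_Recruitment = ((17−11)/6)² = 1.000
te_Instrument calibration = (12 + 4·13 + 20)/6 = 84/6 = 14; σ²_Instrument calibration = ((20−12)/6)² = 1.778
te_Pilot data = (1 + 4·3 + 5)/6 = 18/6 = 3; σ²_Pilot data = ((5−1)/6)² = 0.444
te_Data collection = (1 + 4·2 + 9)/6 = 18/6 = 3; σ²_Data collection = ((9−1)/6)² = 1.778

Forward pass:
ES_Recruitment = 0; EF_Recruitment = 14
ES_Instrument calibration = 14; EF_Instrument calibration = 14+14 = 28
ES_Pilot data = 14; EF_Pilot data = 14+3 = 17
ES_Data collection = max(EF_Instrument calibration=28, EF_Pilot data=17) = 28; EF_Data collection = 28+3 = 31
Expected project duration μ = 31 hours. Critical path: Recruitment → Instrument calibration → Data collection.

Variance along critical path = 1.000 + 1.778 + 1.778 = 4.556; σ = √4.556 = 2.134 hours.
Z = (30 − 31) / 2.134 = -0.469
P(T ≤ 30) = Φ(-0.469) ≈ 0.320

0.320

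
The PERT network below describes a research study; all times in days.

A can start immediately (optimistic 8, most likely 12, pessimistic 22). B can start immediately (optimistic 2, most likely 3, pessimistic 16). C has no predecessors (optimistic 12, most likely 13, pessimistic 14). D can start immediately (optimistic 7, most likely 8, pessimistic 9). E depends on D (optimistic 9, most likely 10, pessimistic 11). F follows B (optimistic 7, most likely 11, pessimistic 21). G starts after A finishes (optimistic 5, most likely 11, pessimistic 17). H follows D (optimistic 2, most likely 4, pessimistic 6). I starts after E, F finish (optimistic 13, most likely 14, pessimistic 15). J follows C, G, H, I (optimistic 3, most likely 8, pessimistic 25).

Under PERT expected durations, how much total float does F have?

te_A = (8 + 4·12 + 22)/6 = 78/6 = 13
te_B = (2 + 4·3 + 16)/6 = 30/6 = 5
te_C = (12 + 4·13 + 14)/6 = 78/6 = 13
te_D = (7 + 4·8 + 9)/6 = 48/6 = 8
te_E = (9 + 4·10 + 11)/6 = 60/6 = 10
te_F = (7 + 4·11 + 21)/6 = 72/6 = 12
te_G = (5 + 4·11 + 17)/6 = 66/6 = 11
te_H = (2 + 4·4 + 6)/6 = 24/6 = 4
te_I = (13 + 4·14 + 15)/6 = 84/6 = 14
te_J = (3 + 4·8 + 25)/6 = 60/6 = 10

Forward pass:
ES_A = 0; EF_A = 13
ES_B = 0; EF_B = 5
ES_C = 0; EF_C = 13
ES_D = 0; EF_D = 8
ES_E = 8; EF_E = 8+10 = 18
ES_F = 5; EF_F = 5+12 = 17
ES_G = 13; EF_G = 13+11 = 24
ES_H = 8; EF_H = 8+4 = 12
ES_I = max(EF_E=18, EF_F=17) = 18; EF_I = 18+14 = 32
ES_J = max(EF_C=13, EF_G=24, EF_H=12, EF_I=32) = 32; EF_J = 32+10 = 42
Expected project duration μ = 42 days. Critical path: D → E → I → J.

Backward pass:
LF_J = 42; LS_J = 42−10 = 32
LF_I = LS_J = 32; LS_I = 32−14 = 18
LF_H = LS_J = 32; LS_H = 32−4 = 28
LF_G = LS_J = 32; LS_G = 32−11 = 21
LF_F = LS_I = 18; LS_F = 18−12 = 6
LF_E = LS_I = 18; LS_E = 18−10 = 8
LF_D = min(LS_E=8, LS_H=28) = 8; LS_D = 8−8 = 0
LF_C = LS_J = 32; LS_C = 32−13 = 19
LF_B = LS_F = 6; LS_B = 6−5 = 1
LF_A = LS_G = 21; LS_A = 21−13 = 8
Slack_F = LS_F − ES_F = 6 − 5 = 1

1 days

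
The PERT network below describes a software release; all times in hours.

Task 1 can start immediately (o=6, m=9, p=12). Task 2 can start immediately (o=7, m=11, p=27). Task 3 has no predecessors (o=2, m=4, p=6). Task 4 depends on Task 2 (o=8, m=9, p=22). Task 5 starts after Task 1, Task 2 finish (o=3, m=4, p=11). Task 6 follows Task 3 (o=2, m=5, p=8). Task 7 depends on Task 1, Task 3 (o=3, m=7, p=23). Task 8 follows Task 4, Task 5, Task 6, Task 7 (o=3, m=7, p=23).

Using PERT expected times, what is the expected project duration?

te_Task 1 = (6 + 4·9 + 12)/6 = 54/6 = 9
te_Task 2 = (7 + 4·11 + 27)/6 = 78/6 = 13
te_Task 3 = (2 + 4·4 + 6)/6 = 24/6 = 4
te_Task 4 = (8 + 4·9 + 22)/6 = 66/6 = 11
te_Task 5 = (3 + 4·4 + 11)/6 = 30/6 = 5
te_Task 6 = (2 + 4·5 + 8)/6 = 30/6 = 5
te_Task 7 = (3 + 4·7 + 23)/6 = 54/6 = 9
te_Task 8 = (3 + 4·7 + 23)/6 = 54/6 = 9

Forward pass:
ES_Task 1 = 0; EF_Task 1 = 9
ES_Task 2 = 0; EF_Task 2 = 13
ES_Task 3 = 0; EF_Task 3 = 4
ES_Task 4 = 13; EF_Task 4 = 13+11 = 24
ES_Task 5 = max(EF_Task 1=9, EF_Task 2=13) = 13; EF_Task 5 = 13+5 = 18
ES_Task 6 = 4; EF_Task 6 = 4+5 = 9
ES_Task 7 = max(EF_Task 1=9, EF_Task 3=4) = 9; EF_Task 7 = 9+9 = 18
ES_Task 8 = max(EF_Task 4=24, EF_Task 5=18, EF_Task 6=9, EF_Task 7=18) = 24; EF_Task 8 = 24+9 = 33
Expected project duration μ = 33 hours. Critical path: Task 2 → Task 4 → Task 8.

33 hours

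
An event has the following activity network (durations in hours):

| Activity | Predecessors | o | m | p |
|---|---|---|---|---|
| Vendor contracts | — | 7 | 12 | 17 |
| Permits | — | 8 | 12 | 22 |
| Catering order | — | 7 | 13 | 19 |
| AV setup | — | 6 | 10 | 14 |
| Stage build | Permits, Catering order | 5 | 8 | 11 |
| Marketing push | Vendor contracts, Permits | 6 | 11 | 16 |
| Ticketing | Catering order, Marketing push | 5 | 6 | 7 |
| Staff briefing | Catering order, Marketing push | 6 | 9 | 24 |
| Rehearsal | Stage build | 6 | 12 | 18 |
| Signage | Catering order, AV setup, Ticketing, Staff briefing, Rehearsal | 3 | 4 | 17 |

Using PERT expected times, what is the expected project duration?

41 hours

te_Vendor contracts = (7 + 4·12 + 17)/6 = 72/6 = 12
te_Permits = (8 + 4·12 + 22)/6 = 78/6 = 13
te_Catering order = (7 + 4·13 + 19)/6 = 78/6 = 13
te_AV setup = (6 + 4·10 + 14)/6 = 60/6 = 10
te_Stage build = (5 + 4·8 + 11)/6 = 48/6 = 8
te_Marketing push = (6 + 4·11 + 16)/6 = 66/6 = 11
te_Ticketing = (5 + 4·6 + 7)/6 = 36/6 = 6
te_Staff briefing = (6 + 4·9 + 24)/6 = 66/6 = 11
te_Rehearsal = (6 + 4·12 + 18)/6 = 72/6 = 12
te_Signage = (3 + 4·4 + 17)/6 = 36/6 = 6

Forward pass:
ES_Vendor contracts = 0; EF_Vendor contracts = 12
ES_Permits = 0; EF_Permits = 13
ES_Catering order = 0; EF_Catering order = 13
ES_AV setup = 0; EF_AV setup = 10
ES_Stage build = max(EF_Permits=13, EF_Catering order=13) = 13; EF_Stage build = 13+8 = 21
ES_Marketing push = max(EF_Vendor contracts=12, EF_Permits=13) = 13; EF_Marketing push = 13+11 = 24
ES_Ticketing = max(EF_Catering order=13, EF_Marketing push=24) = 24; EF_Ticketing = 24+6 = 30
ES_Staff briefing = max(EF_Catering order=13, EF_Marketing push=24) = 24; EF_Staff briefing = 24+11 = 35
ES_Rehearsal = 21; EF_Rehearsal = 21+12 = 33
ES_Signage = max(EF_Catering order=13, EF_AV setup=10, EF_Ticketing=30, EF_Staff briefing=35, EF_Rehearsal=33) = 35; EF_Signage = 35+6 = 41
Expected project duration μ = 41 hours. Critical path: Permits → Marketing push → Staff briefing → Signage.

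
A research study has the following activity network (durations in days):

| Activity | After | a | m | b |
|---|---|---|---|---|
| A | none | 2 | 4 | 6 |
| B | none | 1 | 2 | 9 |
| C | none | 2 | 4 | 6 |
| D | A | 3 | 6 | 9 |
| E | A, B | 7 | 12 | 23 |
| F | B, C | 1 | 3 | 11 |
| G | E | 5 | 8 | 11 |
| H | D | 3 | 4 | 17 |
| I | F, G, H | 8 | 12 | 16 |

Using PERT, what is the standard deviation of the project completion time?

te_A = (2 + 4·4 + 6)/6 = 24/6 = 4; σ²_A = ((6−2)/6)² = 0.444
te_B = (1 + 4·2 + 9)/6 = 18/6 = 3; σ²_B = ((9−1)/6)² = 1.778
te_C = (2 + 4·4 + 6)/6 = 24/6 = 4; σ²_C = ((6−2)/6)² = 0.444
te_D = (3 + 4·6 + 9)/6 = 36/6 = 6; σ²_D = ((9−3)/6)² = 1.000
te_E = (7 + 4·12 + 23)/6 = 78/6 = 13; σ²_E = ((23−7)/6)² = 7.111
te_F = (1 + 4·3 + 11)/6 = 24/6 = 4; σ²_F = ((11−1)/6)² = 2.778
te_G = (5 + 4·8 + 11)/6 = 48/6 = 8; σ²_G = ((11−5)/6)² = 1.000
te_H = (3 + 4·4 + 17)/6 = 36/6 = 6; σ²_H = ((17−3)/6)² = 5.444
te_I = (8 + 4·12 + 16)/6 = 72/6 = 12; σ²_I = ((16−8)/6)² = 1.778

Forward pass:
ES_A = 0; EF_A = 4
ES_B = 0; EF_B = 3
ES_C = 0; EF_C = 4
ES_D = 4; EF_D = 4+6 = 10
ES_E = max(EF_A=4, EF_B=3) = 4; EF_E = 4+13 = 17
ES_F = max(EF_B=3, EF_C=4) = 4; EF_F = 4+4 = 8
ES_G = 17; EF_G = 17+8 = 25
ES_H = 10; EF_H = 10+6 = 16
ES_I = max(EF_F=8, EF_G=25, EF_H=16) = 25; EF_I = 25+12 = 37
Expected project duration μ = 37 days. Critical path: A → E → G → I.

Variance along critical path = 0.444 + 7.111 + 1.000 + 1.778 = 10.333
σ = √10.333 = 3.215 days

3.21 days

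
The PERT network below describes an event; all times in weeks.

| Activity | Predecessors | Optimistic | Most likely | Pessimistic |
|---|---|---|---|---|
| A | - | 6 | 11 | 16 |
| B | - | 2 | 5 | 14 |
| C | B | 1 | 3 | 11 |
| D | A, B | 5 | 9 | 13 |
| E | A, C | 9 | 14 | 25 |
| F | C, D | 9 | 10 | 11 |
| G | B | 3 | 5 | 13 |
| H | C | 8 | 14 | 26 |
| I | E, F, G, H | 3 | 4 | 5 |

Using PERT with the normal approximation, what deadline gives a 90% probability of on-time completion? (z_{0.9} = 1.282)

te_A = (6 + 4·11 + 16)/6 = 66/6 = 11; σ²_A = ((16−6)/6)² = 2.778
te_B = (2 + 4·5 + 14)/6 = 36/6 = 6; σ²_B = ((14−2)/6)² = 4.000
te_C = (1 + 4·3 + 11)/6 = 24/6 = 4; σ²_C = ((11−1)/6)² = 2.778
te_D = (5 + 4·9 + 13)/6 = 54/6 = 9; σ²_D = ((13−5)/6)² = 1.778
te_E = (9 + 4·14 + 25)/6 = 90/6 = 15; σ²_E = ((25−9)/6)² = 7.111
te_F = (9 + 4·10 + 11)/6 = 60/6 = 10; σ²_F = ((11−9)/6)² = 0.111
te_G = (3 + 4·5 + 13)/6 = 36/6 = 6; σ²_G = ((13−3)/6)² = 2.778
te_H = (8 + 4·14 + 26)/6 = 90/6 = 15; σ²_H = ((26−8)/6)² = 9.000
te_I = (3 + 4·4 + 5)/6 = 24/6 = 4; σ²_I = ((5−3)/6)² = 0.111

Forward pass:
ES_A = 0; EF_A = 11
ES_B = 0; EF_B = 6
ES_C = 6; EF_C = 6+4 = 10
ES_D = max(EF_A=11, EF_B=6) = 11; EF_D = 11+9 = 20
ES_E = max(EF_A=11, EF_C=10) = 11; EF_E = 11+15 = 26
ES_F = max(EF_C=10, EF_D=20) = 20; EF_F = 20+10 = 30
ES_G = 6; EF_G = 6+6 = 12
ES_H = 10; EF_H = 10+15 = 25
ES_I = max(EF_E=26, EF_F=30, EF_G=12, EF_H=25) = 30; EF_I = 30+4 = 34
Expected project duration μ = 34 weeks. Critical path: A → D → F → I.

Variance along critical path = 2.778 + 1.778 + 0.111 + 0.111 = 4.778; σ = 2.186 weeks.
D = μ + z·σ = 34 + 1.282·2.186 = 36.8 weeks

36.8 weeks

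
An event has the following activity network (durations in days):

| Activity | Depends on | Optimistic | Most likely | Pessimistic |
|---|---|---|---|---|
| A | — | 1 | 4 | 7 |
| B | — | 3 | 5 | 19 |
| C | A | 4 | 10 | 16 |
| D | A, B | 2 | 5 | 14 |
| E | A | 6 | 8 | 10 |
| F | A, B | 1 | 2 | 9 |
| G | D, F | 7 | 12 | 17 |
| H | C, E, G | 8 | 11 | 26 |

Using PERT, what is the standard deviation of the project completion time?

te_A = (1 + 4·4 + 7)/6 = 24/6 = 4; σ²_A = ((7−1)/6)² = 1.000
te_B = (3 + 4·5 + 19)/6 = 42/6 = 7; σ²_B = ((19−3)/6)² = 7.111
te_C = (4 + 4·10 + 16)/6 = 60/6 = 10; σ²_C = ((16−4)/6)² = 4.000
te_D = (2 + 4·5 + 14)/6 = 36/6 = 6; σ²_D = ((14−2)/6)² = 4.000
te_E = (6 + 4·8 + 10)/6 = 48/6 = 8; σ²_E = ((10−6)/6)² = 0.444
te_F = (1 + 4·2 + 9)/6 = 18/6 = 3; σ²_F = ((9−1)/6)² = 1.778
te_G = (7 + 4·12 + 17)/6 = 72/6 = 12; σ²_G = ((17−7)/6)² = 2.778
te_H = (8 + 4·11 + 26)/6 = 78/6 = 13; σ²_H = ((26−8)/6)² = 9.000

Forward pass:
ES_A = 0; EF_A = 4
ES_B = 0; EF_B = 7
ES_C = 4; EF_C = 4+10 = 14
ES_D = max(EF_A=4, EF_B=7) = 7; EF_D = 7+6 = 13
ES_E = 4; EF_E = 4+8 = 12
ES_F = max(EF_A=4, EF_B=7) = 7; EF_F = 7+3 = 10
ES_G = max(EF_D=13, EF_F=10) = 13; EF_G = 13+12 = 25
ES_H = max(EF_C=14, EF_E=12, EF_G=25) = 25; EF_H = 25+13 = 38
Expected project duration μ = 38 days. Critical path: B → D → G → H.

Variance along critical path = 7.111 + 4.000 + 2.778 + 9.000 = 22.889
σ = √22.889 = 4.784 days

4.78 days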